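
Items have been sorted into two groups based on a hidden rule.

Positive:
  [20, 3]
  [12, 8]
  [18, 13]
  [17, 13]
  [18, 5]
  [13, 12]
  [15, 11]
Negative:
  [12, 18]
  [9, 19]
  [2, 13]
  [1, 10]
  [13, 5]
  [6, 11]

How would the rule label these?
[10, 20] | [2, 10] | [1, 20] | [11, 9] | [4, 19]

Negative, Negative, Negative, Positive, Negative

The classifier is using: first > second AND sum ≥ 20.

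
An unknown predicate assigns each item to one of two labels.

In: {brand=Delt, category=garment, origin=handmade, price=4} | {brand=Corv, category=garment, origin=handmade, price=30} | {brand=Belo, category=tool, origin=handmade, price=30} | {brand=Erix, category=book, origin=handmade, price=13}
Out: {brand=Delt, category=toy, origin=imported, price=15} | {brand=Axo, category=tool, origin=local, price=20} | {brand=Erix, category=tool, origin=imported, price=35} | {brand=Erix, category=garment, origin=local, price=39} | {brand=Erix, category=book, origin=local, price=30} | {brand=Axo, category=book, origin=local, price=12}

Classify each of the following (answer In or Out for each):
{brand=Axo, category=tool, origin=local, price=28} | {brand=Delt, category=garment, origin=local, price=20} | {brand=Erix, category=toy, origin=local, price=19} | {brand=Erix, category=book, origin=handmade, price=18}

Out, Out, Out, In

The distinguishing property — origin is handmade — holds for all the 'In' cases and none of the 'Out' cases.
{brand=Axo, category=tool, origin=local, price=28}: origin is local — fails the rule, so Out.
{brand=Delt, category=garment, origin=local, price=20}: origin is local — fails the rule, so Out.
{brand=Erix, category=toy, origin=local, price=19}: origin is local — fails the rule, so Out.
{brand=Erix, category=book, origin=handmade, price=18}: origin is handmade — matches, so In.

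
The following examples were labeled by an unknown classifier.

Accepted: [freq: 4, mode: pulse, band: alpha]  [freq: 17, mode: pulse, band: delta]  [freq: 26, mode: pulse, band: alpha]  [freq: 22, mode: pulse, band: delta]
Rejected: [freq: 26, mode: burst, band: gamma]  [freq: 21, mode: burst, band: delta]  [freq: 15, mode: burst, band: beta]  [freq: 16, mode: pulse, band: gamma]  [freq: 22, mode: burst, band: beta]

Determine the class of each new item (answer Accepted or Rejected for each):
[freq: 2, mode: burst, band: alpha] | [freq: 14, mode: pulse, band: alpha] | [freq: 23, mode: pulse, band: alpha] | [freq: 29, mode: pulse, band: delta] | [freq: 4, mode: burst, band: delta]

Rejected, Accepted, Accepted, Accepted, Rejected

The simplest hypothesis consistent with all the labels is: mode is pulse AND freq ≠ 16.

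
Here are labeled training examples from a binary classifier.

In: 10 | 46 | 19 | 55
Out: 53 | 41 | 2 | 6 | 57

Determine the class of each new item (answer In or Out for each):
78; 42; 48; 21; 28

The common property of the 'In' items is: ≡ 1 (mod 3). No 'Out' item has it.
78: Out (78 mod 3 = 0). 42: Out (42 mod 3 = 0). 48: Out (48 mod 3 = 0). 21: Out (21 mod 3 = 0). 28: In (28 mod 3 = 1).

Out, Out, Out, Out, In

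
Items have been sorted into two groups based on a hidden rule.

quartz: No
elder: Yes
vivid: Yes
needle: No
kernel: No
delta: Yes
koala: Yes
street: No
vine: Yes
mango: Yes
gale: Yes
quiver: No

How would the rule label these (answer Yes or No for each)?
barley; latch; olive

No, Yes, Yes

The classifier is using: length ≤ 5.
barley → length 6 → No.
latch → length 5 → Yes.
olive → length 5 → Yes.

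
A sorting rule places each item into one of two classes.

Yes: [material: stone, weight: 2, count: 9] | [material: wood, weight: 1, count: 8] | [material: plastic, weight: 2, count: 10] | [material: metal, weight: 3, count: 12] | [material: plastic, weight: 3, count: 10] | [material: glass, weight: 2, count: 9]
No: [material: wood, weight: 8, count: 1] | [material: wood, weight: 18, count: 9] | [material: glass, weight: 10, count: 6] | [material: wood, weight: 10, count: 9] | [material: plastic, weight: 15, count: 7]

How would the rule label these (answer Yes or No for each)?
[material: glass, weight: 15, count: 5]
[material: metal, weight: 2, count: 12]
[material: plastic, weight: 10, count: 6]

No, Yes, No

All 'Yes' examples share one property — weight ≤ 3 — and every 'No' example lacks it.
[material: glass, weight: 15, count: 5]: weight = 15 — fails this test, so No. [material: metal, weight: 2, count: 12]: weight = 2 — checks out, so Yes. [material: plastic, weight: 10, count: 6]: weight = 10 — fails this test, so No.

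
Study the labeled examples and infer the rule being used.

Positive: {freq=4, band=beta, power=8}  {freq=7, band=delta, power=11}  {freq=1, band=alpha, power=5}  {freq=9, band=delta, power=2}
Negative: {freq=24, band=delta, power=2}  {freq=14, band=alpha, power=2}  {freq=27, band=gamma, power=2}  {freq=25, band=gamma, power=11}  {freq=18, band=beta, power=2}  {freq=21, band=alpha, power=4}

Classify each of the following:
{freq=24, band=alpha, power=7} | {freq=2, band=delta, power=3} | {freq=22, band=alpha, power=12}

The rule appears to be: freq ≤ 9.
{freq=24, band=alpha, power=7}: Negative (freq = 24).
{freq=2, band=delta, power=3}: Positive (freq = 2).
{freq=22, band=alpha, power=12}: Negative (freq = 22).

Negative, Positive, Negative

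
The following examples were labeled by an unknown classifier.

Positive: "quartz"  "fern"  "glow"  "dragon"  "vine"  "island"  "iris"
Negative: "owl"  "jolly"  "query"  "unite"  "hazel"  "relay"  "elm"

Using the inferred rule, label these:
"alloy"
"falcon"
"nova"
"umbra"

Comparing the two groups points to one rule — even length.

Negative, Positive, Positive, Negative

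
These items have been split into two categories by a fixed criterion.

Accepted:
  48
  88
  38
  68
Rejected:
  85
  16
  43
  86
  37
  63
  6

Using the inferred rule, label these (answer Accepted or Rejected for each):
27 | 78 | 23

Rejected, Accepted, Rejected

Comparing the two groups points to one rule — ends in digit 8.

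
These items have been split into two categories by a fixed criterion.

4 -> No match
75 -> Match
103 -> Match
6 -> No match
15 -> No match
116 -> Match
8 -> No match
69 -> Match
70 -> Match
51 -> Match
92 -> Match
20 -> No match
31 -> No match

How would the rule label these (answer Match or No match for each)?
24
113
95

No match, Match, Match

Every 'Match' example satisfies: at least 51. None of the 'No match' examples do.
24 → 24 < 51 → No match. 113 → 113 ≥ 51 → Match. 95 → 95 ≥ 51 → Match.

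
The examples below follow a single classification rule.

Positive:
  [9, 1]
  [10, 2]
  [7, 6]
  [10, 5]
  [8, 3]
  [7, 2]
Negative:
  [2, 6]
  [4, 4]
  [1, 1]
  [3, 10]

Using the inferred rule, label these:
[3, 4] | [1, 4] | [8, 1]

Negative, Negative, Positive

The simplest hypothesis consistent with all the labels is: first > second.
[3, 4]: 3 < 4, lacks this property → Negative.
[1, 4]: 1 < 4, lacks this property → Negative.
[8, 1]: 8 > 1, qualifies → Positive.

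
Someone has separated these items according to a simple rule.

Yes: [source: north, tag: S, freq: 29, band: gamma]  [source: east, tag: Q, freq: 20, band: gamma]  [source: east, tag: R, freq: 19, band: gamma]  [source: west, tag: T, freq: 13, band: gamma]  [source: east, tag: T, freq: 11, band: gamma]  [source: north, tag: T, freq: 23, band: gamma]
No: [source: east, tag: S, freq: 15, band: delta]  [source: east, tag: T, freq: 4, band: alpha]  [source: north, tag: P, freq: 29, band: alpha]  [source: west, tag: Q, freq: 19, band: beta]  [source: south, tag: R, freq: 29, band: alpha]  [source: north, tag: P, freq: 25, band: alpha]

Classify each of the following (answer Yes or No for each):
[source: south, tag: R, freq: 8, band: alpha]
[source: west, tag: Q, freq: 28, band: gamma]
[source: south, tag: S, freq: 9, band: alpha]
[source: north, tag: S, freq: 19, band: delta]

The pattern is that an item is 'Yes' exactly when: band is gamma.

No, Yes, No, No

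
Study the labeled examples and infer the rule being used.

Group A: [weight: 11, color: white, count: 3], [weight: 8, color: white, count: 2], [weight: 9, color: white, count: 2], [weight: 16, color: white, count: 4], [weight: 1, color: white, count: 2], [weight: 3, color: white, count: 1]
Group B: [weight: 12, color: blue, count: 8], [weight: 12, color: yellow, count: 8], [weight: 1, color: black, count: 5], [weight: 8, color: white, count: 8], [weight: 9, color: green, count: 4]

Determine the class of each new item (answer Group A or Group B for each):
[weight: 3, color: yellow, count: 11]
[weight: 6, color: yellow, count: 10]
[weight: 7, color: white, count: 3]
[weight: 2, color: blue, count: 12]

Group B, Group B, Group A, Group B

All 'Group A' examples share one property — color is white AND count ≤ 4 — and every 'Group B' example lacks it.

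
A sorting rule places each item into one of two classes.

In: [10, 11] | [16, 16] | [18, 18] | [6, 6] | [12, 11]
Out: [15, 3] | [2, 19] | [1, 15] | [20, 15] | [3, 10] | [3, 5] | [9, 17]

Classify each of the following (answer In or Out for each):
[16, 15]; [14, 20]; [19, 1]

In, Out, Out

Rule: |first − second| ≤ 1. This holds for each 'In' example and fails for each 'Out' one.
In: [16, 15], since |16−15| = 1.
Out: [14, 20], since |14−20| = 6.
Out: [19, 1], since |19−1| = 18.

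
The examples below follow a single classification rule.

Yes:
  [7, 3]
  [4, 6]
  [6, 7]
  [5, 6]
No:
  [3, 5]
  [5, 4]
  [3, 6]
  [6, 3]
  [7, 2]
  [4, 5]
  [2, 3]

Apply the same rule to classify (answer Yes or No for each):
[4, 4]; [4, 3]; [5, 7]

One predicate separates the groups cleanly: sum ≥ 10.
[4, 4]: 4+4 = 8, does not fit → No.
[4, 3]: 4+3 = 7, does not fit → No.
[5, 7]: 5+7 = 12, meets the rule → Yes.

No, No, Yes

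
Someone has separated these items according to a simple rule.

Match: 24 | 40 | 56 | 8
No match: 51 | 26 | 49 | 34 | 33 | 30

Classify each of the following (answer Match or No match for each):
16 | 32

Match, Match

The classifier is using: multiple of 4.
16 — 16 = 4·4, hence Match. 32 — 32 = 4·8, hence Match.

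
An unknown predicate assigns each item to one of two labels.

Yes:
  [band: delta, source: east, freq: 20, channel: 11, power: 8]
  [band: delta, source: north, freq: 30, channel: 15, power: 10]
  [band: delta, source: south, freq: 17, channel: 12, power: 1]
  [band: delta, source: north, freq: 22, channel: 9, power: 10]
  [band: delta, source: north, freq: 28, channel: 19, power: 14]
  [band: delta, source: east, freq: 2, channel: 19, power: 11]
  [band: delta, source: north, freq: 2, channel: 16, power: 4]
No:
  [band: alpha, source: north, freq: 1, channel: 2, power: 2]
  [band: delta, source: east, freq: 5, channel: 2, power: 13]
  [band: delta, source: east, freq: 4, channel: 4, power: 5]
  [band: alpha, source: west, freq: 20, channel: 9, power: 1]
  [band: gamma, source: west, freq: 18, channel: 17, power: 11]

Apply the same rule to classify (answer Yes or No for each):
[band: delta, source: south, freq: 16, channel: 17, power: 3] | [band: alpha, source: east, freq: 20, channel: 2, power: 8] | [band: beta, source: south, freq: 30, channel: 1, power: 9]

Yes, No, No

The distinguishing property — band is delta AND channel ≥ 9 — holds for all the 'Yes' cases and none of the 'No' cases.
[band: delta, source: south, freq: 16, channel: 17, power: 3]: Yes (band is delta, channel = 17). [band: alpha, source: east, freq: 20, channel: 2, power: 8]: No (band is alpha, channel = 2). [band: beta, source: south, freq: 30, channel: 1, power: 9]: No (band is beta, channel = 1).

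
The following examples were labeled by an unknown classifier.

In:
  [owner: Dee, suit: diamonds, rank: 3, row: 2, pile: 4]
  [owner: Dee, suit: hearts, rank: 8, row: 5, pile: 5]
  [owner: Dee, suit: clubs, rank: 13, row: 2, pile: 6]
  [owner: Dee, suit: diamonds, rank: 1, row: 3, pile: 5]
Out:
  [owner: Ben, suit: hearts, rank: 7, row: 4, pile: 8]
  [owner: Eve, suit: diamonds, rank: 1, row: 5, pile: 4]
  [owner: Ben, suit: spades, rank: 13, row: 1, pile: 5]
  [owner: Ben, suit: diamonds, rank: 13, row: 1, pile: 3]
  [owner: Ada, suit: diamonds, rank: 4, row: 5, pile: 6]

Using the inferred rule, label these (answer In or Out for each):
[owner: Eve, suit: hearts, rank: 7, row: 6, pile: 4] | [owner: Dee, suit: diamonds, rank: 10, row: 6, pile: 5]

Out, In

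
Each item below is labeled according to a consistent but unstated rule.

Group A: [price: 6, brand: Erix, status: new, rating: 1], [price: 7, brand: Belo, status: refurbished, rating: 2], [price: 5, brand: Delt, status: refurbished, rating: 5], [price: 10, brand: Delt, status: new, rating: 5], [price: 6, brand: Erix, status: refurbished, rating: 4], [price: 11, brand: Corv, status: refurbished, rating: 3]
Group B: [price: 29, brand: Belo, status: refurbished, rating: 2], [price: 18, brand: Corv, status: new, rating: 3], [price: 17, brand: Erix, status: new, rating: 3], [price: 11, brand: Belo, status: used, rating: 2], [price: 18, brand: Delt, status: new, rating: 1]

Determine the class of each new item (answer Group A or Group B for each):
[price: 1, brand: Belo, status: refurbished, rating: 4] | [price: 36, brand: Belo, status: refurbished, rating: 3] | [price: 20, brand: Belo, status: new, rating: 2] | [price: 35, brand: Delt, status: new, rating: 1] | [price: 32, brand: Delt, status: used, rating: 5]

Group A, Group B, Group B, Group B, Group B

'Group A' ⟺ status is not used AND price ≤ 11.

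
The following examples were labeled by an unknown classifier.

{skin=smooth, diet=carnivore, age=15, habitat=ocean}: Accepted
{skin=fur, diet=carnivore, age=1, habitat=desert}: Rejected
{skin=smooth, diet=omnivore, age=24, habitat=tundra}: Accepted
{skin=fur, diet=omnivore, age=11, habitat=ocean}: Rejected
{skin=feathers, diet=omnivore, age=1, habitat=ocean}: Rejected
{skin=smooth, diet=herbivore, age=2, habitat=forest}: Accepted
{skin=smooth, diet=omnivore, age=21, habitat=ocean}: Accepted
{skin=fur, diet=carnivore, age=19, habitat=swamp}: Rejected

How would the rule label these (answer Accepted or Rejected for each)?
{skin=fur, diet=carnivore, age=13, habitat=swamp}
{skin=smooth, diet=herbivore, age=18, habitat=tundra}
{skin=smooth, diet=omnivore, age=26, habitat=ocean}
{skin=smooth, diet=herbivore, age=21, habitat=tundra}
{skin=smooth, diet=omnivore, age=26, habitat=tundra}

Rejected, Accepted, Accepted, Accepted, Accepted

The rule appears to be: skin is smooth.
{skin=fur, diet=carnivore, age=13, habitat=swamp}: skin is fur — does not satisfy this, so Rejected. {skin=smooth, diet=herbivore, age=18, habitat=tundra}: skin is smooth — meets the rule, so Accepted. {skin=smooth, diet=omnivore, age=26, habitat=ocean}: skin is smooth — meets the rule, so Accepted. {skin=smooth, diet=herbivore, age=21, habitat=tundra}: skin is smooth — meets the rule, so Accepted. {skin=smooth, diet=omnivore, age=26, habitat=tundra}: skin is smooth — meets the rule, so Accepted.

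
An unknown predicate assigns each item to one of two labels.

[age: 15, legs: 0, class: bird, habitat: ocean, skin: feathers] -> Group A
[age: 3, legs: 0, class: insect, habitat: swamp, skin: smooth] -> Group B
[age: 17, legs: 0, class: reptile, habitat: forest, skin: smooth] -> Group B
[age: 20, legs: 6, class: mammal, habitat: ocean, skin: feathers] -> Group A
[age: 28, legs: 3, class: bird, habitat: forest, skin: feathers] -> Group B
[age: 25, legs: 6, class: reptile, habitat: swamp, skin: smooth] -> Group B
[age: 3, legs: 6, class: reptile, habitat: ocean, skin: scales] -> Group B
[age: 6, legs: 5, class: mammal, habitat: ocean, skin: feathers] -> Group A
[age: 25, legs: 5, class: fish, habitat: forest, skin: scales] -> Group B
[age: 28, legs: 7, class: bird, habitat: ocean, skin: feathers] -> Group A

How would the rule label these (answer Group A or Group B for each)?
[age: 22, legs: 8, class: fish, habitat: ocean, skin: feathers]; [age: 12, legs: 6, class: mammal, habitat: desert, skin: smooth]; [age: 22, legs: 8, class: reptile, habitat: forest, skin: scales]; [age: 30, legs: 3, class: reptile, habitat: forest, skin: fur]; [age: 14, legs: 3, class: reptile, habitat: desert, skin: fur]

Group A, Group B, Group B, Group B, Group B

A rule that fits every label: habitat is ocean AND skin is feathers — true of each 'Group A' example, false of each 'Group B' one.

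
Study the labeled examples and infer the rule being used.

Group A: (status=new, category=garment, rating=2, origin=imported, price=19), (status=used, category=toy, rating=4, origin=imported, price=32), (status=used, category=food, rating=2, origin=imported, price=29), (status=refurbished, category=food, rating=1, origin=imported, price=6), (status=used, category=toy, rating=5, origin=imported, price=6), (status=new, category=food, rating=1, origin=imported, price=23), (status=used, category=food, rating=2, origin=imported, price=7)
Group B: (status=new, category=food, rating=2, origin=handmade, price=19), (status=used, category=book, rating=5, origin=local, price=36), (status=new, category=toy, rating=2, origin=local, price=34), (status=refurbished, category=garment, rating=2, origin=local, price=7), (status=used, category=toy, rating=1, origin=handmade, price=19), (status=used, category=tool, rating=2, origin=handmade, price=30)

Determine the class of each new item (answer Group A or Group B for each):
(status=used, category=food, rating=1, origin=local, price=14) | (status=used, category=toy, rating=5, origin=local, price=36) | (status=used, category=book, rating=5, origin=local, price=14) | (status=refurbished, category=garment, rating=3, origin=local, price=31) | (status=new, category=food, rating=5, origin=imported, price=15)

The pattern is that an item is 'Group A' exactly when: origin is imported.

Group B, Group B, Group B, Group B, Group A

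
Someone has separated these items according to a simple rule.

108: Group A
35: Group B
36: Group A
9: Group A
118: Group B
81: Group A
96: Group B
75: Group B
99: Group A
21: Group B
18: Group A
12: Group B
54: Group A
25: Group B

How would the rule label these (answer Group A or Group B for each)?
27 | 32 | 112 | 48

Group A, Group B, Group B, Group B

Every 'Group A' example satisfies: multiple of 9. None of the 'Group B' examples do.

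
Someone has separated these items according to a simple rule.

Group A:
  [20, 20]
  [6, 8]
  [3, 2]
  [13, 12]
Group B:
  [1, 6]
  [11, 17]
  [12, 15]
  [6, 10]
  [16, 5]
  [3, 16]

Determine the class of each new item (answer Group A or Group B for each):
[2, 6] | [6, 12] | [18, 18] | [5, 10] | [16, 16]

The rule appears to be: |first − second| ≤ 2.
Group B: [2, 6], since |2−6| = 4. Group B: [6, 12], since |6−12| = 6. Group A: [18, 18], since |18−18| = 0. Group B: [5, 10], since |5−10| = 5. Group A: [16, 16], since |16−16| = 0.

Group B, Group B, Group A, Group B, Group A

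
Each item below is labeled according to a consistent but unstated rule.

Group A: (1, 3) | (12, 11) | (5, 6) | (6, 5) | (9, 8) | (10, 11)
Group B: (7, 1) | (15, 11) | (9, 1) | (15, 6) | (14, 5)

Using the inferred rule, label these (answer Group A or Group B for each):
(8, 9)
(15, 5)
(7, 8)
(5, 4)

'Group A' ⟺ |first − second| ≤ 2.
Group A: (8, 9), since |8−9| = 1. Group B: (15, 5), since |15−5| = 10. Group A: (7, 8), since |7−8| = 1. Group A: (5, 4), since |5−4| = 1.

Group A, Group B, Group A, Group A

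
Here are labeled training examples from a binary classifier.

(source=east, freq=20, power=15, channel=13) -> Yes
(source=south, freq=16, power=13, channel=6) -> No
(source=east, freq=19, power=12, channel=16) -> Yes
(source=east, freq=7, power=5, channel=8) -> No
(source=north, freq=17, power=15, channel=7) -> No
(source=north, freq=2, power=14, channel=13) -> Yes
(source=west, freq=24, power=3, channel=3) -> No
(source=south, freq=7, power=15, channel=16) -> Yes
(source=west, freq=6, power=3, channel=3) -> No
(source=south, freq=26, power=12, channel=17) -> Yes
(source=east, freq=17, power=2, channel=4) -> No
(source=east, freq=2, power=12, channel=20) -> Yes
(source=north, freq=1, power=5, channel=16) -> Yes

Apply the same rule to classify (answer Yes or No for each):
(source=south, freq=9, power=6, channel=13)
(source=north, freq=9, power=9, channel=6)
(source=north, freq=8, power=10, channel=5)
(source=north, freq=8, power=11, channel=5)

Yes, No, No, No

Every 'Yes' example satisfies: channel ≥ 13. None of the 'No' examples do.
(source=south, freq=9, power=6, channel=13) → channel = 13 → Yes.
(source=north, freq=9, power=9, channel=6) → channel = 6 → No.
(source=north, freq=8, power=10, channel=5) → channel = 5 → No.
(source=north, freq=8, power=11, channel=5) → channel = 5 → No.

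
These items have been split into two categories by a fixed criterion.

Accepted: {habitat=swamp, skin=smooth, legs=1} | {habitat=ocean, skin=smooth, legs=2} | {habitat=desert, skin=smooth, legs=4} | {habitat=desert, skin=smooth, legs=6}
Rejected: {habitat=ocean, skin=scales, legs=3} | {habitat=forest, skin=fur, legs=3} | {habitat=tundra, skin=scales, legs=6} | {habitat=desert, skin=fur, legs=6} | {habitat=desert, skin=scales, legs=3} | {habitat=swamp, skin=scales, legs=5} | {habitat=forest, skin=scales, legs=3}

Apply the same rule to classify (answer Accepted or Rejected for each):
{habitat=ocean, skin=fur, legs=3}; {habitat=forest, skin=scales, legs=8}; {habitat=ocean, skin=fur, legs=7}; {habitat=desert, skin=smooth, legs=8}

Rejected, Rejected, Rejected, Accepted

The rule appears to be: skin is smooth.
{habitat=ocean, skin=fur, legs=3} — skin is fur, hence Rejected. {habitat=forest, skin=scales, legs=8} — skin is scales, hence Rejected. {habitat=ocean, skin=fur, legs=7} — skin is fur, hence Rejected. {habitat=desert, skin=smooth, legs=8} — skin is smooth, hence Accepted.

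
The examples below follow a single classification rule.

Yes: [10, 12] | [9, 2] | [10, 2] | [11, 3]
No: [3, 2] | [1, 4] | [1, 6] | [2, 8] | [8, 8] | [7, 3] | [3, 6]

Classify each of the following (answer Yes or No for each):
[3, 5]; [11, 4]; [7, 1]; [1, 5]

No, Yes, No, No

The pattern is that an item is 'Yes' exactly when: first ≥ 9.
[3, 5]: first 3, doesn't qualify → No. [11, 4]: first 11, satisfies this → Yes. [7, 1]: first 7, doesn't qualify → No. [1, 5]: first 1, doesn't qualify → No.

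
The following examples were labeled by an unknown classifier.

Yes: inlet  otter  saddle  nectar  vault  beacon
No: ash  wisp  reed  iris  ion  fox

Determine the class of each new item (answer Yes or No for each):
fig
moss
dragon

No, No, Yes

The classifier is using: length ≥ 5.
fig: No (length 3). moss: No (length 4). dragon: Yes (length 6).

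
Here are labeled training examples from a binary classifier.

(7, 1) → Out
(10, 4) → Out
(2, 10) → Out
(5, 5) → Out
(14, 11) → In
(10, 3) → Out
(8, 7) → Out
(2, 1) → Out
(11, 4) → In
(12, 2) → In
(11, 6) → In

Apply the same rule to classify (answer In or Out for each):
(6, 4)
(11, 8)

Out, In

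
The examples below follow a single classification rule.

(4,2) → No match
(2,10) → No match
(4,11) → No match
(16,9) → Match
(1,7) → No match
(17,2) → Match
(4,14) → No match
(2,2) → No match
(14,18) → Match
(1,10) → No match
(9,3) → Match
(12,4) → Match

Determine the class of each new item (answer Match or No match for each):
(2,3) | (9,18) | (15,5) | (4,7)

No match, Match, Match, No match

One predicate separates the groups cleanly: first ≥ 7.
(2,3) → first 2 → No match.
(9,18) → first 9 → Match.
(15,5) → first 15 → Match.
(4,7) → first 4 → No match.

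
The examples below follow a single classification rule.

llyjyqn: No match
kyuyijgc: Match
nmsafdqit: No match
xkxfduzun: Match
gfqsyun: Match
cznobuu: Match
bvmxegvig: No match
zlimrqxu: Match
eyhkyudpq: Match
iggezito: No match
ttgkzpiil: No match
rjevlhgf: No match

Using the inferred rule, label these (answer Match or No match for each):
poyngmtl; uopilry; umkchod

No match, Match, Match

The common property of the 'Match' items is: contains 'u'. No 'No match' item has it.
poyngmtl: no 'u', fails this test → No match.
uopilry: has 'u', meets the rule → Match.
umkchod: has 'u', meets the rule → Match.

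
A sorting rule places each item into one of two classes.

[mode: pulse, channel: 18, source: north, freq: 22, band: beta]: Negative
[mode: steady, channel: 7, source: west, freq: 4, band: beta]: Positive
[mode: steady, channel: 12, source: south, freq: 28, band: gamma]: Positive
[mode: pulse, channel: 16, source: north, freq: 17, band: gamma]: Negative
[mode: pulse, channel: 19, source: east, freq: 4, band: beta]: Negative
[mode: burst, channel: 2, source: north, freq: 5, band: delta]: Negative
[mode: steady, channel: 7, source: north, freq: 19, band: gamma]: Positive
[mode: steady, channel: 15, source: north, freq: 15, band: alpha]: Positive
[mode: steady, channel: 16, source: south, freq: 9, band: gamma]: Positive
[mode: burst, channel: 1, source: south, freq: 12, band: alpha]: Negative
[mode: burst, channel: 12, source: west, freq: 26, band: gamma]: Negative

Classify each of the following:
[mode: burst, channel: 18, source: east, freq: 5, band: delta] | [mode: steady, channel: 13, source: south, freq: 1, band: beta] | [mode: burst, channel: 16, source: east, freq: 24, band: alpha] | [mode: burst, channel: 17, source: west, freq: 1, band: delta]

Negative, Positive, Negative, Negative

The common property of the 'Positive' items is: mode is steady. No 'Negative' item has it.
Negative: [mode: burst, channel: 18, source: east, freq: 5, band: delta], since mode is burst. Positive: [mode: steady, channel: 13, source: south, freq: 1, band: beta], since mode is steady. Negative: [mode: burst, channel: 16, source: east, freq: 24, band: alpha], since mode is burst. Negative: [mode: burst, channel: 17, source: west, freq: 1, band: delta], since mode is burst.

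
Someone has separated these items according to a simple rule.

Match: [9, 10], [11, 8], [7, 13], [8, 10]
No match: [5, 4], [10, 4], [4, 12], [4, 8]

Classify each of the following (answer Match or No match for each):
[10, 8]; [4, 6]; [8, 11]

The distinguishing property — sum ≥ 18 — holds for all the 'Match' cases and none of the 'No match' cases.

Match, No match, Match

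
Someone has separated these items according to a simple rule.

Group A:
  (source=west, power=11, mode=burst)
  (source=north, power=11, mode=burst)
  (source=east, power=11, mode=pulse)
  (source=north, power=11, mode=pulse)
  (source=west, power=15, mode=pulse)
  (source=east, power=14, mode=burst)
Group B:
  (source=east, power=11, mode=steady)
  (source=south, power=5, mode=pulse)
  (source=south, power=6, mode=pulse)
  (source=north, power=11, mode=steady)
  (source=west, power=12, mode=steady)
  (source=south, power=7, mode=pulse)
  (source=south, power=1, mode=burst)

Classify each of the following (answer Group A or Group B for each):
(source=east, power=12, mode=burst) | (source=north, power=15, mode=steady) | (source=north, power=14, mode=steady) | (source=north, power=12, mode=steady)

The rule appears to be: mode is not steady AND power ≥ 11.

Group A, Group B, Group B, Group B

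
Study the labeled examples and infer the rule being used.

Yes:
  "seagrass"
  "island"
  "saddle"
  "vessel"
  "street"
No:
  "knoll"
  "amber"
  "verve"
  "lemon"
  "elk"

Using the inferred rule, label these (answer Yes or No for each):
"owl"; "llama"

Rule: even length. This holds for each 'Yes' example and fails for each 'No' one.

No, No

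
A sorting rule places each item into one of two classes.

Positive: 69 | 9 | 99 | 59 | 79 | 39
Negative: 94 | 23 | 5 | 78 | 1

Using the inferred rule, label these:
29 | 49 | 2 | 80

Positive, Positive, Negative, Negative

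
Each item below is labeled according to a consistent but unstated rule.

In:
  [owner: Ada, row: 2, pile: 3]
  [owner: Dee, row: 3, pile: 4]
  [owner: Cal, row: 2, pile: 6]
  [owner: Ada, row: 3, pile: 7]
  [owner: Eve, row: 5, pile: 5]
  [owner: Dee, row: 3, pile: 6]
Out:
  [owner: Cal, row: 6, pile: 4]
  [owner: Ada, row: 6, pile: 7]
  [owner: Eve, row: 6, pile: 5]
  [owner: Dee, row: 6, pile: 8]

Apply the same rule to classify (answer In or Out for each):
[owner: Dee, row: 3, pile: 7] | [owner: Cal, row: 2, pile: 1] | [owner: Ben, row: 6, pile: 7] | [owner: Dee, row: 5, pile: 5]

The pattern is that an item is 'In' exactly when: row ≤ 5.
[owner: Dee, row: 3, pile: 7]: row = 3 — passes, so In. [owner: Cal, row: 2, pile: 1]: row = 2 — passes, so In. [owner: Ben, row: 6, pile: 7]: row = 6 — does not satisfy this, so Out. [owner: Dee, row: 5, pile: 5]: row = 5 — passes, so In.

In, In, Out, In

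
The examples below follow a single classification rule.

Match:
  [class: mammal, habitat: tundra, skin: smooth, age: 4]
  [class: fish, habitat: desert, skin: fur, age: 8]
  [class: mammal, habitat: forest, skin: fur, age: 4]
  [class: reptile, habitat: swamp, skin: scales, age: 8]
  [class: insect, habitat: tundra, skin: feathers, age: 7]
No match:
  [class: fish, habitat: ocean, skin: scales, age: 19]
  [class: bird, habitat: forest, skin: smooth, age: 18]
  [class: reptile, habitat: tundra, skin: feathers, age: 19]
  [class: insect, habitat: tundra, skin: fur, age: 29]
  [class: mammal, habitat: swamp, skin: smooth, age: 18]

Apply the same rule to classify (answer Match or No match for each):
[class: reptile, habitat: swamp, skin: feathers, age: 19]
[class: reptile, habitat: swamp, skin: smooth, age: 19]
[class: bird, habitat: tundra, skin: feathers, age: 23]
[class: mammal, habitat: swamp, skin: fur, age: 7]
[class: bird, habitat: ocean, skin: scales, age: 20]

No match, No match, No match, Match, No match

The simplest hypothesis consistent with all the labels is: age ≤ 8.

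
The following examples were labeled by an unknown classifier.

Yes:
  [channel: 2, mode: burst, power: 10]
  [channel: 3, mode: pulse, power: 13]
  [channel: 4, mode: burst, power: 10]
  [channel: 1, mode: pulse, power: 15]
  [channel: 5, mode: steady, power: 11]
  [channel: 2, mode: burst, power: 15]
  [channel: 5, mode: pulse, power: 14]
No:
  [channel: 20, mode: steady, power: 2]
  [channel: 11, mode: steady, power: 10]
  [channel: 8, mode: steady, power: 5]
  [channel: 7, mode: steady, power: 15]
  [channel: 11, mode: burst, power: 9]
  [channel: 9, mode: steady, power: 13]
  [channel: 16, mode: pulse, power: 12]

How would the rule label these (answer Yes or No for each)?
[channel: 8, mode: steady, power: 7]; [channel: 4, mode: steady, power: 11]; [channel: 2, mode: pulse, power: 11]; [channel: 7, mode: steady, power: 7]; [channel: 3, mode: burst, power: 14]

No, Yes, Yes, No, Yes

A rule that fits every label: channel ≤ 5 — true of each 'Yes' example, false of each 'No' one.
[channel: 8, mode: steady, power: 7]: No (channel = 8). [channel: 4, mode: steady, power: 11]: Yes (channel = 4). [channel: 2, mode: pulse, power: 11]: Yes (channel = 2). [channel: 7, mode: steady, power: 7]: No (channel = 7). [channel: 3, mode: burst, power: 14]: Yes (channel = 3).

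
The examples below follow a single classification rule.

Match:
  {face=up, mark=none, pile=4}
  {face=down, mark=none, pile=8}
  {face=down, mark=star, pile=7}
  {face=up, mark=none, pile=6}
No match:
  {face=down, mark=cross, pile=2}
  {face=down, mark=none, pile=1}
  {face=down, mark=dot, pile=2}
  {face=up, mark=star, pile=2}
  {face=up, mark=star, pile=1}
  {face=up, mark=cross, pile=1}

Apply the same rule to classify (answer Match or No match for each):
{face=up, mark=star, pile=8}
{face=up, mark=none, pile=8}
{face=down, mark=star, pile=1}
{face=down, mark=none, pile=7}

Rule: pile ≥ 4. This holds for each 'Match' example and fails for each 'No match' one.

Match, Match, No match, Match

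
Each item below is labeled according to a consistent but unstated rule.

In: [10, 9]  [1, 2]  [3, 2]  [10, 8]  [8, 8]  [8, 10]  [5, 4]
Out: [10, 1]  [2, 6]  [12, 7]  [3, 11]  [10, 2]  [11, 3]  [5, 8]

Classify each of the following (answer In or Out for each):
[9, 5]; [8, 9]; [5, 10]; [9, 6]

Out, In, Out, Out

Rule: |first − second| ≤ 2. This holds for each 'In' example and fails for each 'Out' one.
Out: [9, 5], since |9−5| = 4. In: [8, 9], since |8−9| = 1. Out: [5, 10], since |5−10| = 5. Out: [9, 6], since |9−6| = 3.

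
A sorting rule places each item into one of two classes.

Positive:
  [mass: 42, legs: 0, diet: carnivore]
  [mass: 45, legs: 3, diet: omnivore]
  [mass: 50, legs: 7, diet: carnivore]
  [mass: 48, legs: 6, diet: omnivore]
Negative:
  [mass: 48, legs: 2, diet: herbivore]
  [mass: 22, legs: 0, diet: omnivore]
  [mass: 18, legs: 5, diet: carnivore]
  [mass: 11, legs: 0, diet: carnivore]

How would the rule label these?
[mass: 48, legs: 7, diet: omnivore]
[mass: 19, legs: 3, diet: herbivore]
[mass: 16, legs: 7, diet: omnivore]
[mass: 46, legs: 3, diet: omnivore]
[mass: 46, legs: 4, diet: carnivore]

Positive, Negative, Negative, Positive, Positive

One predicate separates the groups cleanly: legs ≠ 2 AND mass ≥ 42.
[mass: 48, legs: 7, diet: omnivore]: legs = 7, mass = 48, passes → Positive.
[mass: 19, legs: 3, diet: herbivore]: legs = 3, mass = 19, doesn't qualify → Negative.
[mass: 16, legs: 7, diet: omnivore]: legs = 7, mass = 16, doesn't qualify → Negative.
[mass: 46, legs: 3, diet: omnivore]: legs = 3, mass = 46, passes → Positive.
[mass: 46, legs: 4, diet: carnivore]: legs = 4, mass = 46, passes → Positive.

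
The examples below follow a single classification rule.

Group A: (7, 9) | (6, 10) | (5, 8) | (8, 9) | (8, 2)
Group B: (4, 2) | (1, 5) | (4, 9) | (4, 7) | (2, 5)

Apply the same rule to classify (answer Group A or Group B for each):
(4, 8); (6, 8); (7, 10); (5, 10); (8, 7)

Every 'Group A' example satisfies: first ≥ 5. None of the 'Group B' examples do.
(4, 8) — first 4, hence Group B.
(6, 8) — first 6, hence Group A.
(7, 10) — first 7, hence Group A.
(5, 10) — first 5, hence Group A.
(8, 7) — first 8, hence Group A.

Group B, Group A, Group A, Group A, Group A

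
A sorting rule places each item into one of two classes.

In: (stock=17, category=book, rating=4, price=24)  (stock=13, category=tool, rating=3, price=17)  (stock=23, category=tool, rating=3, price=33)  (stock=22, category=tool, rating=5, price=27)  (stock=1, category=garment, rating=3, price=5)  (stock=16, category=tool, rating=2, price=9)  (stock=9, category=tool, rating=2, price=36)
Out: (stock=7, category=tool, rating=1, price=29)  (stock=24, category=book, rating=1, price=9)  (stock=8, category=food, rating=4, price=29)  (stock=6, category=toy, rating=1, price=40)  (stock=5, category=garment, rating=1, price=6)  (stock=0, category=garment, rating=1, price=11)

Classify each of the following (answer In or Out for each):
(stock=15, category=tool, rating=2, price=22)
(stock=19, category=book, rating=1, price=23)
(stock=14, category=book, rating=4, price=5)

In, Out, In

A rule that fits every label: stock ≠ 8 AND rating ≥ 2 — true of each 'In' example, false of each 'Out' one.
(stock=15, category=tool, rating=2, price=22): stock = 15, rating = 2, has this property → In.
(stock=19, category=book, rating=1, price=23): stock = 19, rating = 1, does not pass → Out.
(stock=14, category=book, rating=4, price=5): stock = 14, rating = 4, has this property → In.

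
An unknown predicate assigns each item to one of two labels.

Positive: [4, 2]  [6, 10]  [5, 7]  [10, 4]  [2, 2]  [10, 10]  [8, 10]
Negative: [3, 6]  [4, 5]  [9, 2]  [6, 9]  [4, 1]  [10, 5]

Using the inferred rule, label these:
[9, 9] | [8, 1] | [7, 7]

Comparing the two groups points to one rule — sum is even.
[9, 9]: Positive (9+9 = 18). [8, 1]: Negative (8+1 = 9). [7, 7]: Positive (7+7 = 14).

Positive, Negative, Positive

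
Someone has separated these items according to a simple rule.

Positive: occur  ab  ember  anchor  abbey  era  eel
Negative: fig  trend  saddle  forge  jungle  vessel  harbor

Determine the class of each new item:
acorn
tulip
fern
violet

Positive, Negative, Negative, Negative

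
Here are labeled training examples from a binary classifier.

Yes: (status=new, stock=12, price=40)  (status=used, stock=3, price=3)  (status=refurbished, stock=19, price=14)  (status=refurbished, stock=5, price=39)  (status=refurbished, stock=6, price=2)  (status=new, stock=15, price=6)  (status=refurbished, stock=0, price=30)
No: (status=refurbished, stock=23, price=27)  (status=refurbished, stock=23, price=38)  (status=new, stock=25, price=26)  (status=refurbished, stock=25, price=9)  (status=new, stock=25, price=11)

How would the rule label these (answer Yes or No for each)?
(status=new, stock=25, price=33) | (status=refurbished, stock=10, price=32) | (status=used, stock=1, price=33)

No, Yes, Yes

One predicate separates the groups cleanly: stock ≤ 19.
No: (status=new, stock=25, price=33), since stock = 25. Yes: (status=refurbished, stock=10, price=32), since stock = 10. Yes: (status=used, stock=1, price=33), since stock = 1.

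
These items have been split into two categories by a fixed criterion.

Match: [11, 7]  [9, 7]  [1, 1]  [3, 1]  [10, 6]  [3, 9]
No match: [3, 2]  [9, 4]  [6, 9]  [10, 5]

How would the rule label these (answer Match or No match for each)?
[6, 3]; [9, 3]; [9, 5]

No match, Match, Match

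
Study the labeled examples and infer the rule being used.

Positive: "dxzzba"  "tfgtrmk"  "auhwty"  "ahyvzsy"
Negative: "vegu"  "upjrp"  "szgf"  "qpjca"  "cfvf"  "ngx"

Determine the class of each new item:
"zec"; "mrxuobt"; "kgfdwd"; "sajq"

The distinguishing property — length ≥ 6 — holds for all the 'Positive' cases and none of the 'Negative' cases.
"zec" — length 3, hence Negative.
"mrxuobt" — length 7, hence Positive.
"kgfdwd" — length 6, hence Positive.
"sajq" — length 4, hence Negative.

Negative, Positive, Positive, Negative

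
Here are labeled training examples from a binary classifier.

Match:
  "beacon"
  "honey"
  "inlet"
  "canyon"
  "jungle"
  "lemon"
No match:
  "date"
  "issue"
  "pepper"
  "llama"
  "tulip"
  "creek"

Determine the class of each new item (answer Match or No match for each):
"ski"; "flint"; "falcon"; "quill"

The rule appears to be: contains 'n'.

No match, Match, Match, No match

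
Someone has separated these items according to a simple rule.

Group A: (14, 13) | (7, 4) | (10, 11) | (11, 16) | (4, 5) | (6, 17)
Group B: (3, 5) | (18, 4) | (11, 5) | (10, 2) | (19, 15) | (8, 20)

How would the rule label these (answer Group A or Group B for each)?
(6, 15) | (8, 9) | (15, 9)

Rule: sum is odd. This holds for each 'Group A' example and fails for each 'Group B' one.
(6, 15): 6+15 = 21 — checks out, so Group A. (8, 9): 8+9 = 17 — checks out, so Group A. (15, 9): 15+9 = 24 — doesn't qualify, so Group B.

Group A, Group A, Group B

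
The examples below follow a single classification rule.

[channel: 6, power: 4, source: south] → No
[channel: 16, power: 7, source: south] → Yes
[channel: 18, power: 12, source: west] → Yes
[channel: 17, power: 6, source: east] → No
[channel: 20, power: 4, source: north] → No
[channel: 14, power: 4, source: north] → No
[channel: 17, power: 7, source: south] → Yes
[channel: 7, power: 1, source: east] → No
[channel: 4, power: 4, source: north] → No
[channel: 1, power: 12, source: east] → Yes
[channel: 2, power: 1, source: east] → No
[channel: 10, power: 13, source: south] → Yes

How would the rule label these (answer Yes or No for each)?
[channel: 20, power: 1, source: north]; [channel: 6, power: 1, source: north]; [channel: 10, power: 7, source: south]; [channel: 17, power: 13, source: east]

Every 'Yes' example satisfies: power ≥ 7. None of the 'No' examples do.
[channel: 20, power: 1, source: north]: No (power = 1). [channel: 6, power: 1, source: north]: No (power = 1). [channel: 10, power: 7, source: south]: Yes (power = 7). [channel: 17, power: 13, source: east]: Yes (power = 13).

No, No, Yes, Yes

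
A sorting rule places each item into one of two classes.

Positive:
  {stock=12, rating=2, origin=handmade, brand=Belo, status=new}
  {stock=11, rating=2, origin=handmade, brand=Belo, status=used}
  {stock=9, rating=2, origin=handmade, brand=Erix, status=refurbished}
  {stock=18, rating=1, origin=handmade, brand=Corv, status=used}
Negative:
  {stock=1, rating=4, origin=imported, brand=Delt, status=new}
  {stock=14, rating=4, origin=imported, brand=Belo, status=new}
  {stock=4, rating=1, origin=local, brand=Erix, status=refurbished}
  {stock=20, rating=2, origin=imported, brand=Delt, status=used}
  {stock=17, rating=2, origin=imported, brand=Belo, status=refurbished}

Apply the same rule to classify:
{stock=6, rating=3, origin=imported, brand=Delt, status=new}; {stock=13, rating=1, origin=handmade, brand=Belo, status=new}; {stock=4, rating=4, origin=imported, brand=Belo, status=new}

The rule appears to be: origin is handmade.
{stock=6, rating=3, origin=imported, brand=Delt, status=new} → origin is imported → Negative. {stock=13, rating=1, origin=handmade, brand=Belo, status=new} → origin is handmade → Positive. {stock=4, rating=4, origin=imported, brand=Belo, status=new} → origin is imported → Negative.

Negative, Positive, Negative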